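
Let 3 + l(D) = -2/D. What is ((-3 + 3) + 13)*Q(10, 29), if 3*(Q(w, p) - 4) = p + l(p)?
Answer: 14300/87 ≈ 164.37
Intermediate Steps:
l(D) = -3 - 2/D
Q(w, p) = 3 - 2/(3*p) + p/3 (Q(w, p) = 4 + (p + (-3 - 2/p))/3 = 4 + (-3 + p - 2/p)/3 = 4 + (-1 - 2/(3*p) + p/3) = 3 - 2/(3*p) + p/3)
((-3 + 3) + 13)*Q(10, 29) = ((-3 + 3) + 13)*(3 - 2/3/29 + (1/3)*29) = (0 + 13)*(3 - 2/3*1/29 + 29/3) = 13*(3 - 2/87 + 29/3) = 13*(1100/87) = 14300/87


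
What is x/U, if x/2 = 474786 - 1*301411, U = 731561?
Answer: 346750/731561 ≈ 0.47399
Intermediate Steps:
x = 346750 (x = 2*(474786 - 1*301411) = 2*(474786 - 301411) = 2*173375 = 346750)
x/U = 346750/731561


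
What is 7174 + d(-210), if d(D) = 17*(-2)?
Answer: 7140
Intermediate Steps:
d(D) = -34
7174 + d(-210) = 7174 - 34 = 7140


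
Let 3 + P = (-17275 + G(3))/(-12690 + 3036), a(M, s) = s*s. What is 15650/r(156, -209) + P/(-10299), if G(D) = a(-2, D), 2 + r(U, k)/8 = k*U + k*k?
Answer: 15570617105/88091919756 ≈ 0.17675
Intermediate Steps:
r(U, k) = -16 + 8*k² + 8*U*k (r(U, k) = -16 + 8*(k*U + k*k) = -16 + 8*(U*k + k²) = -16 + 8*(k² + U*k) = -16 + (8*k² + 8*U*k) = -16 + 8*k² + 8*U*k)
a(M, s) = s²
G(D) = D²
P = -5848/4827 (P = -3 + (-17275 + 3²)/(-12690 + 3036) = -3 + (-17275 + 9)/(-9654) = -3 - 17266*(-1/9654) = -3 + 8633/4827 = -5848/4827 ≈ -1.2115)
15650/r(156, -209) + P/(-10299) = 15650/(-16 + 8*(-209)² + 8*156*(-209)) - 5848/4827/(-10299) = 15650/(-16 + 8*43681 - 260832) - 5848/4827*(-1/10299) = 15650/(-16 + 349448 - 260832) + 5848/49713273 = 15650/88600 + 5848/49713273 = 15650*(1/88600) + 5848/49713273 = 313/1772 + 5848/49713273 = 15570617105/88091919756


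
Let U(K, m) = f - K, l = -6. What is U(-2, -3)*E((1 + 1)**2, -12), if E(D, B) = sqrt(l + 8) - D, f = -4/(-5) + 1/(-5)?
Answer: -52/5 + 13*sqrt(2)/5 ≈ -6.7230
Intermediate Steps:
f = 3/5 (f = -4*(-1/5) + 1*(-1/5) = 4/5 - 1/5 = 3/5 ≈ 0.60000)
E(D, B) = sqrt(2) - D (E(D, B) = sqrt(-6 + 8) - D = sqrt(2) - D)
U(K, m) = 3/5 - K
U(-2, -3)*E((1 + 1)**2, -12) = (3/5 - 1*(-2))*(sqrt(2) - (1 + 1)**2) = (3/5 + 2)*(sqrt(2) - 1*2**2) = 13*(sqrt(2) - 1*4)/5 = 13*(sqrt(2) - 4)/5 = 13*(-4 + sqrt(2))/5 = -52/5 + 13*sqrt(2)/5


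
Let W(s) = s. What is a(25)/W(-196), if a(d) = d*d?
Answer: -625/196 ≈ -3.1888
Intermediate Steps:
a(d) = d²
a(25)/W(-196) = 25²/(-196) = 625*(-1/196) = -625/196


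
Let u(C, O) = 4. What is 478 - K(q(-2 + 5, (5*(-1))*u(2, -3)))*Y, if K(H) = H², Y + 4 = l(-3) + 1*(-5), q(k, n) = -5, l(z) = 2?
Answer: 653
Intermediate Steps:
Y = -7 (Y = -4 + (2 + 1*(-5)) = -4 + (2 - 5) = -4 - 3 = -7)
478 - K(q(-2 + 5, (5*(-1))*u(2, -3)))*Y = 478 - (-5)²*(-7) = 478 - 25*(-7) = 478 - 1*(-175) = 478 + 175 = 653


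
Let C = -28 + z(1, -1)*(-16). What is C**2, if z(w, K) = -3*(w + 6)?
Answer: 94864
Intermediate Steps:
z(w, K) = -18 - 3*w (z(w, K) = -3*(6 + w) = -18 - 3*w)
C = 308 (C = -28 + (-18 - 3*1)*(-16) = -28 + (-18 - 3)*(-16) = -28 - 21*(-16) = -28 + 336 = 308)
C**2 = 308**2 = 94864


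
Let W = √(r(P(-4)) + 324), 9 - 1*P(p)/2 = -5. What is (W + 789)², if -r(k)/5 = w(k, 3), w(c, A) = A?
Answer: (789 + √309)² ≈ 6.5057e+5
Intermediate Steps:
P(p) = 28 (P(p) = 18 - 2*(-5) = 18 + 10 = 28)
r(k) = -15 (r(k) = -5*3 = -15)
W = √309 (W = √(-15 + 324) = √309 ≈ 17.578)
(W + 789)² = (√309 + 789)² = (789 + √309)²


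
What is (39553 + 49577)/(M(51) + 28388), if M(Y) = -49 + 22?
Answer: 89130/28361 ≈ 3.1427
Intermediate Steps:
M(Y) = -27
(39553 + 49577)/(M(51) + 28388) = (39553 + 49577)/(-27 + 28388) = 89130/28361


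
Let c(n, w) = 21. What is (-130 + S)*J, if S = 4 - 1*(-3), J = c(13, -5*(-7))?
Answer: -2583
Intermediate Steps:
J = 21
S = 7 (S = 4 + 3 = 7)
(-130 + S)*J = (-130 + 7)*21 = -123*21 = -2583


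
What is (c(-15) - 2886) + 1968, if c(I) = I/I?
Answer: -917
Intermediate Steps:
c(I) = 1
(c(-15) - 2886) + 1968 = (1 - 2886) + 1968 = -2885 + 1968 = -917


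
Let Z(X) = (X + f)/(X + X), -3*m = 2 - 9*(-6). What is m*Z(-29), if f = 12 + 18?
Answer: 28/87 ≈ 0.32184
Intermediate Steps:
f = 30
m = -56/3 (m = -(2 - 9*(-6))/3 = -(2 + 54)/3 = -1/3*56 = -56/3 ≈ -18.667)
Z(X) = (30 + X)/(2*X) (Z(X) = (X + 30)/(X + X) = (30 + X)/((2*X)) = (30 + X)*(1/(2*X)) = (30 + X)/(2*X))
m*Z(-29) = -28*(30 - 29)/(3*(-29)) = -28*(-1)/(3*29) = -56/3*(-1/58) = 28/87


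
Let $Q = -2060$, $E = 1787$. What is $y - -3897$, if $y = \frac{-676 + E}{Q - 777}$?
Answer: $\frac{11054678}{2837} \approx 3896.6$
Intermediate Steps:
$y = - \frac{1111}{2837}$ ($y = \frac{-676 + 1787}{-2060 - 777} = \frac{1111}{-2837} = 1111 \left(- \frac{1}{2837}\right) = - \frac{1111}{2837} \approx -0.39161$)
$y - -3897 = - \frac{1111}{2837} - -3897 = - \frac{1111}{2837} + 3897 = \frac{11054678}{2837}$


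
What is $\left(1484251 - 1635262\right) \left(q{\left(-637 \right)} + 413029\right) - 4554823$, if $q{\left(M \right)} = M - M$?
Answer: $-62376477142$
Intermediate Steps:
$q{\left(M \right)} = 0$
$\left(1484251 - 1635262\right) \left(q{\left(-637 \right)} + 413029\right) - 4554823 = \left(1484251 - 1635262\right) \left(0 + 413029\right) - 4554823 = \left(1484251 - 1635262\right) 413029 - 4554823 = \left(-151011\right) 413029 - 4554823 = -62371922319 - 4554823 = -62376477142$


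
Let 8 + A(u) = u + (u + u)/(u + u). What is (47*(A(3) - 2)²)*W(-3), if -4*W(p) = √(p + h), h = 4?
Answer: -423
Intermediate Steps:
A(u) = -7 + u (A(u) = -8 + (u + (u + u)/(u + u)) = -8 + (u + (2*u)/((2*u))) = -8 + (u + (2*u)*(1/(2*u))) = -8 + (u + 1) = -8 + (1 + u) = -7 + u)
W(p) = -√(4 + p)/4 (W(p) = -√(p + 4)/4 = -√(4 + p)/4)
(47*(A(3) - 2)²)*W(-3) = (47*((-7 + 3) - 2)²)*(-√(4 - 3)/4) = (47*(-4 - 2)²)*(-√1/4) = (47*(-6)²)*(-¼*1) = (47*36)*(-¼) = 1692*(-¼) = -423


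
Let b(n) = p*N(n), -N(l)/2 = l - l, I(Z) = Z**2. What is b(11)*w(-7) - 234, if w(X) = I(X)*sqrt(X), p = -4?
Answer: -234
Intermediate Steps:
w(X) = X**(5/2) (w(X) = X**2*sqrt(X) = X**(5/2))
N(l) = 0 (N(l) = -2*(l - l) = -2*0 = 0)
b(n) = 0 (b(n) = -4*0 = 0)
b(11)*w(-7) - 234 = 0*(-7)**(5/2) - 234 = 0*(49*I*sqrt(7)) - 234 = 0 - 234 = -234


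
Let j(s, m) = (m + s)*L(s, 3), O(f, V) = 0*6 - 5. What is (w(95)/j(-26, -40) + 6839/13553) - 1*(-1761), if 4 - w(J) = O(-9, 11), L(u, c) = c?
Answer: 525207231/298166 ≈ 1761.5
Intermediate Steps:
O(f, V) = -5 (O(f, V) = 0 - 5 = -5)
j(s, m) = 3*m + 3*s (j(s, m) = (m + s)*3 = 3*m + 3*s)
w(J) = 9 (w(J) = 4 - 1*(-5) = 4 + 5 = 9)
(w(95)/j(-26, -40) + 6839/13553) - 1*(-1761) = (9/(3*(-40) + 3*(-26)) + 6839/13553) - 1*(-1761) = (9/(-120 - 78) + 6839*(1/13553)) + 1761 = (9/(-198) + 6839/13553) + 1761 = (9*(-1/198) + 6839/13553) + 1761 = (-1/22 + 6839/13553) + 1761 = 136905/298166 + 1761 = 525207231/298166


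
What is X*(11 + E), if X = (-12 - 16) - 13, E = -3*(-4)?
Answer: -943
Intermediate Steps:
E = 12
X = -41 (X = -28 - 13 = -41)
X*(11 + E) = -41*(11 + 12) = -41*23 = -943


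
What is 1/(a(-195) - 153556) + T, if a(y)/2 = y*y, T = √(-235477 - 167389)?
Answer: -1/77506 + 17*I*√1394 ≈ -1.2902e-5 + 634.72*I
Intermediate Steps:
T = 17*I*√1394 (T = √(-402866) = 17*I*√1394 ≈ 634.72*I)
a(y) = 2*y² (a(y) = 2*(y*y) = 2*y²)
1/(a(-195) - 153556) + T = 1/(2*(-195)² - 153556) + 17*I*√1394 = 1/(2*38025 - 153556) + 17*I*√1394 = 1/(76050 - 153556) + 17*I*√1394 = 1/(-77506) + 17*I*√1394 = -1/77506 + 17*I*√1394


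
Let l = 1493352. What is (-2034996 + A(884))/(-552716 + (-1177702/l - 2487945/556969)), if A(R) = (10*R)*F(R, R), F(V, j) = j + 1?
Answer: -343893534612889968/32837594997221849 ≈ -10.473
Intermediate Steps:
F(V, j) = 1 + j
A(R) = 10*R*(1 + R) (A(R) = (10*R)*(1 + R) = 10*R*(1 + R))
(-2034996 + A(884))/(-552716 + (-1177702/l - 2487945/556969)) = (-2034996 + 10*884*(1 + 884))/(-552716 + (-1177702/1493352 - 2487945/556969)) = (-2034996 + 10*884*885)/(-552716 + (-1177702*1/1493352 - 2487945*1/556969)) = (-2034996 + 7823400)/(-552716 + (-588851/746676 - 2487945/556969)) = 5788404/(-552716 - 312237224777/59410769292) = 5788404/(-32837594997221849/59410769292) = 5788404*(-59410769292/32837594997221849) = -343893534612889968/32837594997221849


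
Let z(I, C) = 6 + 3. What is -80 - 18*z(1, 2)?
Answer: -242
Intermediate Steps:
z(I, C) = 9
-80 - 18*z(1, 2) = -80 - 18*9 = -80 - 162 = -242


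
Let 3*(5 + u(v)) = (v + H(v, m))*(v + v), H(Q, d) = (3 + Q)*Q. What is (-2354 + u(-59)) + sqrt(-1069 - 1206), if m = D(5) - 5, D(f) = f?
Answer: -389987/3 + 5*I*sqrt(91) ≈ -1.3e+5 + 47.697*I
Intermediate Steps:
m = 0 (m = 5 - 5 = 0)
H(Q, d) = Q*(3 + Q)
u(v) = -5 + 2*v*(v + v*(3 + v))/3 (u(v) = -5 + ((v + v*(3 + v))*(v + v))/3 = -5 + ((v + v*(3 + v))*(2*v))/3 = -5 + (2*v*(v + v*(3 + v)))/3 = -5 + 2*v*(v + v*(3 + v))/3)
(-2354 + u(-59)) + sqrt(-1069 - 1206) = (-2354 + (-5 + (2/3)*(-59)**3 + (8/3)*(-59)**2)) + sqrt(-1069 - 1206) = (-2354 + (-5 + (2/3)*(-205379) + (8/3)*3481)) + sqrt(-2275) = (-2354 + (-5 - 410758/3 + 27848/3)) + 5*I*sqrt(91) = (-2354 - 382925/3) + 5*I*sqrt(91) = -389987/3 + 5*I*sqrt(91)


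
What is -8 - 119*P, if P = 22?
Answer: -2626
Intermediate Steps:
-8 - 119*P = -8 - 119*22 = -8 - 2618 = -2626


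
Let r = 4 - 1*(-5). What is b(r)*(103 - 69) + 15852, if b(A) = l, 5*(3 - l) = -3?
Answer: 79872/5 ≈ 15974.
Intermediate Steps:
l = 18/5 (l = 3 - 1/5*(-3) = 3 + 3/5 = 18/5 ≈ 3.6000)
r = 9 (r = 4 + 5 = 9)
b(A) = 18/5
b(r)*(103 - 69) + 15852 = 18*(103 - 69)/5 + 15852 = (18/5)*34 + 15852 = 612/5 + 15852 = 79872/5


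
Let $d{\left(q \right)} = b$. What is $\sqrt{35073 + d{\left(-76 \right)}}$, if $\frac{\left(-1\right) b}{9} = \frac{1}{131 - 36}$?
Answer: $\frac{3 \sqrt{35170330}}{95} \approx 187.28$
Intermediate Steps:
$b = - \frac{9}{95}$ ($b = - \frac{9}{131 - 36} = - \frac{9}{95} \approx -0.094737$)
$d{\left(q \right)} = - \frac{9}{95}$
$\sqrt{35073 + d{\left(-76 \right)}} = \sqrt{35073 - \frac{9}{95}} = \sqrt{\frac{3331926}{95}} = \frac{3 \sqrt{35170330}}{95}$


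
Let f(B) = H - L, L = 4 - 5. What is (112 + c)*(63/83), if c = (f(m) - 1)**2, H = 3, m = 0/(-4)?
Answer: 7623/83 ≈ 91.843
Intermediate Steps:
L = -1
m = 0 (m = 0*(-1/4) = 0)
f(B) = 4 (f(B) = 3 - 1*(-1) = 3 + 1 = 4)
c = 9 (c = (4 - 1)**2 = 3**2 = 9)
(112 + c)*(63/83) = (112 + 9)*(63/83) = 121*(63*(1/83)) = 121*(63/83) = 7623/83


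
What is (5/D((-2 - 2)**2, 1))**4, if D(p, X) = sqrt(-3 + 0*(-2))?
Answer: 625/9 ≈ 69.444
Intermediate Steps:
D(p, X) = I*sqrt(3) (D(p, X) = sqrt(-3 + 0) = sqrt(-3) = I*sqrt(3))
(5/D((-2 - 2)**2, 1))**4 = (5/((I*sqrt(3))))**4 = (5*(-I*sqrt(3)/3))**4 = (-5*I*sqrt(3)/3)**4 = 625/9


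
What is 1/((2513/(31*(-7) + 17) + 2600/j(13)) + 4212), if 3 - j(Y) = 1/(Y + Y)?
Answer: 15400/78191299 ≈ 0.00019695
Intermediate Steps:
j(Y) = 3 - 1/(2*Y) (j(Y) = 3 - 1/(Y + Y) = 3 - 1/(2*Y))
1/((2513/(31*(-7) + 17) + 2600/j(13)) + 4212) = 1/((2513/(31*(-7) + 17) + 2600/(3 - ½/13)) + 4212) = 1/((2513/(-217 + 17) + 2600/(3 - ½*1/13)) + 4212) = 1/((2513/(-200) + 2600/(3 - 1/26)) + 4212) = 1/((2513*(-1/200) + 2600/(77/26)) + 4212) = 1/((-2513/200 + 2600*(26/77)) + 4212) = 1/((-2513/200 + 67600/77) + 4212) = 1/(13326499/15400 + 4212) = 1/(78191299/15400) = 15400/78191299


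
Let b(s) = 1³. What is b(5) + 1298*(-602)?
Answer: -781395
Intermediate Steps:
b(s) = 1
b(5) + 1298*(-602) = 1 + 1298*(-602) = 1 - 781396 = -781395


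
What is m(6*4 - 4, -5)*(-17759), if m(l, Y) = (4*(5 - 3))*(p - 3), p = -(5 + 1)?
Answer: 1278648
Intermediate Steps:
p = -6 (p = -1*6 = -6)
m(l, Y) = -72 (m(l, Y) = (4*(5 - 3))*(-6 - 3) = (4*2)*(-9) = 8*(-9) = -72)
m(6*4 - 4, -5)*(-17759) = -72*(-17759) = 1278648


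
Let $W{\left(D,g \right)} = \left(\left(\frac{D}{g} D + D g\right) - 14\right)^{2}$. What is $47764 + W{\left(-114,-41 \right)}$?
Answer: $\frac{31787079380}{1681} \approx 1.891 \cdot 10^{7}$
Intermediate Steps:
$W{\left(D,g \right)} = \left(-14 + D g + \frac{D^{2}}{g}\right)^{2}$ ($W{\left(D,g \right)} = \left(\left(\frac{D^{2}}{g} + D g\right) - 14\right)^{2} = \left(\left(D g + \frac{D^{2}}{g}\right) - 14\right)^{2} = \left(-14 + D g + \frac{D^{2}}{g}\right)^{2}$)
$47764 + W{\left(-114,-41 \right)} = 47764 + \frac{\left(\left(-114\right)^{2} - -574 - 114 \left(-41\right)^{2}\right)^{2}}{1681} = 47764 + \frac{\left(12996 + 574 - 191634\right)^{2}}{1681} = 47764 + \frac{\left(-178064\right)^{2}}{1681} = 47764 + \frac{1}{1681} \cdot 31706788096 = 47764 + \frac{31706788096}{1681} = \frac{31787079380}{1681}$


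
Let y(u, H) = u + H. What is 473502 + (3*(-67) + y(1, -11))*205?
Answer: 430247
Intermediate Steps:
y(u, H) = H + u
473502 + (3*(-67) + y(1, -11))*205 = 473502 + (3*(-67) + (-11 + 1))*205 = 473502 + (-201 - 10)*205 = 473502 - 211*205 = 473502 - 43255 = 430247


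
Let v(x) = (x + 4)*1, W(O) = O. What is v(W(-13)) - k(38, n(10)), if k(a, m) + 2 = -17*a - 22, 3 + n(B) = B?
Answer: 661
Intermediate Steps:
n(B) = -3 + B
v(x) = 4 + x (v(x) = (4 + x)*1 = 4 + x)
k(a, m) = -24 - 17*a (k(a, m) = -2 + (-17*a - 22) = -2 + (-22 - 17*a) = -24 - 17*a)
v(W(-13)) - k(38, n(10)) = (4 - 13) - (-24 - 17*38) = -9 - (-24 - 646) = -9 - 1*(-670) = -9 + 670 = 661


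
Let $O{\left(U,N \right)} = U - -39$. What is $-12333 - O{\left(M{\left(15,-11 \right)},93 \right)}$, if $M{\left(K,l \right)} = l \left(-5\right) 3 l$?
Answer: $-10557$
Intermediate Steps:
$M{\left(K,l \right)} = - 15 l^{2}$ ($M{\left(K,l \right)} = - 5 l 3 l = - 15 l^{2}$)
$O{\left(U,N \right)} = 39 + U$ ($O{\left(U,N \right)} = U + 39 = 39 + U$)
$-12333 - O{\left(M{\left(15,-11 \right)},93 \right)} = -12333 - \left(39 - 15 \left(-11\right)^{2}\right) = -12333 - \left(39 - 1815\right) = -12333 - -1776 = -12333 + 1776 = -10557$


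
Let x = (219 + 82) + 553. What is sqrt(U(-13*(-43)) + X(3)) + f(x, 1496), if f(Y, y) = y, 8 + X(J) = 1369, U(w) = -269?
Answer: 1496 + 2*sqrt(273) ≈ 1529.0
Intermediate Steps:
X(J) = 1361 (X(J) = -8 + 1369 = 1361)
x = 854 (x = 301 + 553 = 854)
sqrt(U(-13*(-43)) + X(3)) + f(x, 1496) = sqrt(-269 + 1361) + 1496 = sqrt(1092) + 1496 = 2*sqrt(273) + 1496 = 1496 + 2*sqrt(273)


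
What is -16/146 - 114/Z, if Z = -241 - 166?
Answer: 5066/29711 ≈ 0.17051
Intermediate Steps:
Z = -407
-16/146 - 114/Z = -16/146 - 114/(-407) = -16*1/146 - 114*(-1/407) = -8/73 + 114/407 = 5066/29711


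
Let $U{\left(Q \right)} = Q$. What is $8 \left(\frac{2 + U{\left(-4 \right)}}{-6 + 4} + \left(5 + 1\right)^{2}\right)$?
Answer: $296$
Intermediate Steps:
$8 \left(\frac{2 + U{\left(-4 \right)}}{-6 + 4} + \left(5 + 1\right)^{2}\right) = 8 \left(\frac{2 - 4}{-6 + 4} + \left(5 + 1\right)^{2}\right) = 8 \left(- \frac{2}{-2} + 6^{2}\right) = 8 \left(\left(-2\right) \left(- \frac{1}{2}\right) + 36\right) = 8 \left(1 + 36\right) = 8 \cdot 37 = 296$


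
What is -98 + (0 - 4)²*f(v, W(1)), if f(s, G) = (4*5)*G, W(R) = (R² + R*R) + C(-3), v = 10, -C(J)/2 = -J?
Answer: -1378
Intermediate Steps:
C(J) = 2*J (C(J) = -(-2)*J = 2*J)
W(R) = -6 + 2*R² (W(R) = (R² + R*R) + 2*(-3) = (R² + R²) - 6 = 2*R² - 6 = -6 + 2*R²)
f(s, G) = 20*G
-98 + (0 - 4)²*f(v, W(1)) = -98 + (0 - 4)²*(20*(-6 + 2*1²)) = -98 + (-4)²*(20*(-6 + 2*1)) = -98 + 16*(20*(-6 + 2)) = -98 + 16*(20*(-4)) = -98 + 16*(-80) = -98 - 1280 = -1378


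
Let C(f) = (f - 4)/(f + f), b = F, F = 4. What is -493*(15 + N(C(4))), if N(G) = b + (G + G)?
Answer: -9367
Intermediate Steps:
b = 4
C(f) = (-4 + f)/(2*f) (C(f) = (-4 + f)/((2*f)) = (-4 + f)*(1/(2*f)) = (-4 + f)/(2*f))
N(G) = 4 + 2*G (N(G) = 4 + (G + G) = 4 + 2*G)
-493*(15 + N(C(4))) = -493*(15 + (4 + 2*((1/2)*(-4 + 4)/4))) = -493*(15 + (4 + 2*((1/2)*(1/4)*0))) = -493*(15 + (4 + 2*0)) = -493*(15 + (4 + 0)) = -493*(15 + 4) = -493*19 = -9367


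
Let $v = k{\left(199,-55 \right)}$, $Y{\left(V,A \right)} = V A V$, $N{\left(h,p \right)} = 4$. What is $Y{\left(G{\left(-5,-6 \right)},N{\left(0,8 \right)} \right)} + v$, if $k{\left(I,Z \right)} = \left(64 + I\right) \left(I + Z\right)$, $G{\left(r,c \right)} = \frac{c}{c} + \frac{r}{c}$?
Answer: $\frac{340969}{9} \approx 37885.0$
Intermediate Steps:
$G{\left(r,c \right)} = 1 + \frac{r}{c}$
$Y{\left(V,A \right)} = A V^{2}$ ($Y{\left(V,A \right)} = A V V = A V^{2}$)
$v = 37872$ ($v = 199^{2} + 64 \cdot 199 + 64 \left(-55\right) + 199 \left(-55\right) = 39601 + 12736 - 3520 - 10945 = 37872$)
$Y{\left(G{\left(-5,-6 \right)},N{\left(0,8 \right)} \right)} + v = 4 \left(\frac{-6 - 5}{-6}\right)^{2} + 37872 = 4 \left(\left(- \frac{1}{6}\right) \left(-11\right)\right)^{2} + 37872 = 4 \left(\frac{11}{6}\right)^{2} + 37872 = 4 \cdot \frac{121}{36} + 37872 = \frac{121}{9} + 37872 = \frac{340969}{9}$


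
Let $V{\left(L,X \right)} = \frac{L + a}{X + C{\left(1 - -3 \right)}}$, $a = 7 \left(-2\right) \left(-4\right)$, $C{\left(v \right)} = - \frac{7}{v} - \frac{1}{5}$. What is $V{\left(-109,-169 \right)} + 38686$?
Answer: $\frac{132268494}{3419} \approx 38686.0$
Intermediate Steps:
$C{\left(v \right)} = - \frac{1}{5} - \frac{7}{v}$ ($C{\left(v \right)} = - \frac{7}{v} - \frac{1}{5} = - \frac{1}{5} - \frac{7}{v}$)
$a = 56$ ($a = \left(-14\right) \left(-4\right) = 56$)
$V{\left(L,X \right)} = \frac{56 + L}{- \frac{39}{20} + X}$ ($V{\left(L,X \right)} = \frac{L + 56}{X + \frac{-35 - \left(1 - -3\right)}{5 \left(1 - -3\right)}} = \frac{56 + L}{X + \frac{-35 - \left(1 + 3\right)}{5 \left(1 + 3\right)}} = \frac{56 + L}{X + \frac{-35 - 4}{5 \cdot 4}} = \frac{56 + L}{X + \frac{1}{5} \cdot \frac{1}{4} \left(-35 - 4\right)} = \frac{56 + L}{X + \frac{1}{5} \cdot \frac{1}{4} \left(-39\right)} = \frac{56 + L}{X - \frac{39}{20}} = \frac{56 + L}{- \frac{39}{20} + X}$)
$V{\left(-109,-169 \right)} + 38686 = \frac{20 \left(56 - 109\right)}{-39 + 20 \left(-169\right)} + 38686 = 20 \frac{1}{-39 - 3380} \left(-53\right) + 38686 = 20 \frac{1}{-3419} \left(-53\right) + 38686 = 20 \left(- \frac{1}{3419}\right) \left(-53\right) + 38686 = \frac{1060}{3419} + 38686 = \frac{132268494}{3419}$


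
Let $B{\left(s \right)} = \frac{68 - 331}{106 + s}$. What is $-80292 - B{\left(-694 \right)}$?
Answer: $- \frac{47211959}{588} \approx -80293.0$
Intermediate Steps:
$B{\left(s \right)} = - \frac{263}{106 + s}$
$-80292 - B{\left(-694 \right)} = -80292 - - \frac{263}{106 - 694} = -80292 - - \frac{263}{-588} = -80292 - \left(-263\right) \left(- \frac{1}{588}\right) = -80292 - \frac{263}{588} = - \frac{47211959}{588}$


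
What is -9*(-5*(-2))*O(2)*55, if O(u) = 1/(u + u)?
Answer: -2475/2 ≈ -1237.5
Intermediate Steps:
O(u) = 1/(2*u)
-9*(-5*(-2))*O(2)*55 = -9*(-5*(-2))*(½)/2*55 = -90*(½)*(½)*55 = -90/4*55 = -9*5/2*55 = -45/2*55 = -2475/2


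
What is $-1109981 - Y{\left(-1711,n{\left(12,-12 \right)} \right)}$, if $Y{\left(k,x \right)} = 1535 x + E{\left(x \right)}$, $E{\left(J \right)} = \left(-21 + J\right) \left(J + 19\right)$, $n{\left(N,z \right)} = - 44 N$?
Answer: $-578942$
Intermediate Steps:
$E{\left(J \right)} = \left(-21 + J\right) \left(19 + J\right)$
$Y{\left(k,x \right)} = -399 + x^{2} + 1533 x$ ($Y{\left(k,x \right)} = 1535 x - \left(399 - x^{2} + 2 x\right) = -399 + x^{2} + 1533 x$)
$-1109981 - Y{\left(-1711,n{\left(12,-12 \right)} \right)} = -1109981 - \left(-399 + \left(\left(-44\right) 12\right)^{2} + 1533 \left(\left(-44\right) 12\right)\right) = -1109981 - \left(-399 + \left(-528\right)^{2} + 1533 \left(-528\right)\right) = -1109981 - \left(-399 + 278784 - 809424\right) = -1109981 - -531039 = -1109981 + 531039 = -578942$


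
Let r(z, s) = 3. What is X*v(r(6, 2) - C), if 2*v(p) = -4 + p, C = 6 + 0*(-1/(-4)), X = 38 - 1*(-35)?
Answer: -511/2 ≈ -255.50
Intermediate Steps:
X = 73 (X = 38 + 35 = 73)
C = 6 (C = 6 + 0*(-1*(-¼)) = 6 + 0*(¼) = 6 + 0 = 6)
v(p) = -2 + p/2 (v(p) = (-4 + p)/2 = -2 + p/2)
X*v(r(6, 2) - C) = 73*(-2 + (3 - 1*6)/2) = 73*(-2 + (3 - 6)/2) = 73*(-2 + (½)*(-3)) = 73*(-2 - 3/2) = 73*(-7/2) = -511/2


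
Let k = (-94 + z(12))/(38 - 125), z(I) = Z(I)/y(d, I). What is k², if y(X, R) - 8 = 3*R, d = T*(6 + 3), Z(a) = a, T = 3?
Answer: 1062961/915849 ≈ 1.1606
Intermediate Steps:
d = 27 (d = 3*(6 + 3) = 3*9 = 27)
y(X, R) = 8 + 3*R
z(I) = I/(8 + 3*I)
k = 1031/957 (k = (-94 + 12/(8 + 3*12))/(38 - 125) = (-94 + 12/(8 + 36))/(-87) = (-94 + 12/44)*(-1/87) = (-94 + 12*(1/44))*(-1/87) = (-94 + 3/11)*(-1/87) = -1031/11*(-1/87) = 1031/957 ≈ 1.0773)
k² = (1031/957)² = 1062961/915849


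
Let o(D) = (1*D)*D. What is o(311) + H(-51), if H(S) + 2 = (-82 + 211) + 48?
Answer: 96896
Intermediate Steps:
o(D) = D**2 (o(D) = D*D = D**2)
H(S) = 175 (H(S) = -2 + ((-82 + 211) + 48) = -2 + (129 + 48) = -2 + 177 = 175)
o(311) + H(-51) = 311**2 + 175 = 96721 + 175 = 96896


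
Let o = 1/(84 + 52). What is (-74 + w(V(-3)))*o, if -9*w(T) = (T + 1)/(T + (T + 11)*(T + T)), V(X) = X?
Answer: -4246/7803 ≈ -0.54415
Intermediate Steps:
o = 1/136 ≈ 0.0073529
w(T) = -(1 + T)/(9*(T + 2*T*(11 + T))) (w(T) = -(T + 1)/(9*(T + (T + 11)*(T + T))) = -(1 + T)/(9*(T + (11 + T)*(2*T))) = -(1 + T)/(9*(T + 2*T*(11 + T))))
(-74 + w(V(-3)))*o = (-74 + (⅑)*(-1 - 1*(-3))/(-3*(23 + 2*(-3))))*(1/136) = (-74 + (⅑)*(-⅓)*(-1 + 3)/(23 - 6))*(1/136) = (-74 + (⅑)*(-⅓)*2/17)*(1/136) = (-74 + (⅑)*(-⅓)*(1/17)*2)*(1/136) = (-74 - 2/459)*(1/136) = -33968/459*1/136 = -4246/7803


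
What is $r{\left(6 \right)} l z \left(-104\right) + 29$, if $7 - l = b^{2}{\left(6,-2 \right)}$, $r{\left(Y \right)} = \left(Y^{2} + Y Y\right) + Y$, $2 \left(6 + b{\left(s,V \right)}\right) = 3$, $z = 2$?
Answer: $214997$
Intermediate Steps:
$b{\left(s,V \right)} = - \frac{9}{2}$ ($b{\left(s,V \right)} = -6 + \frac{1}{2} \cdot 3 = -6 + \frac{3}{2} = - \frac{9}{2}$)
$r{\left(Y \right)} = Y + 2 Y^{2}$ ($r{\left(Y \right)} = \left(Y^{2} + Y^{2}\right) + Y = 2 Y^{2} + Y = Y + 2 Y^{2}$)
$l = - \frac{53}{4}$ ($l = 7 - \left(- \frac{9}{2}\right)^{2} = 7 - \frac{81}{4} = - \frac{53}{4} \approx -13.25$)
$r{\left(6 \right)} l z \left(-104\right) + 29 = 6 \left(1 + 2 \cdot 6\right) \left(- \frac{53}{4}\right) 2 \left(-104\right) + 29 = 6 \left(1 + 12\right) \left(- \frac{53}{4}\right) 2 \left(-104\right) + 29 = 6 \cdot 13 \left(- \frac{53}{4}\right) 2 \left(-104\right) + 29 = 78 \left(- \frac{53}{4}\right) 2 \left(-104\right) + 29 = \left(- \frac{2067}{2}\right) 2 \left(-104\right) + 29 = \left(-2067\right) \left(-104\right) + 29 = 214968 + 29 = 214997$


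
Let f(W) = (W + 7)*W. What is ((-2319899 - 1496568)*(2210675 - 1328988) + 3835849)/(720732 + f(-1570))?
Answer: -560820917330/529107 ≈ -1.0599e+6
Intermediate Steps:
f(W) = W*(7 + W) (f(W) = (7 + W)*W = W*(7 + W))
((-2319899 - 1496568)*(2210675 - 1328988) + 3835849)/(720732 + f(-1570)) = ((-2319899 - 1496568)*(2210675 - 1328988) + 3835849)/(720732 - 1570*(7 - 1570)) = (-3816467*881687 + 3835849)/(720732 - 1570*(-1563)) = (-3364929339829 + 3835849)/(720732 + 2453910) = -3364925503980/3174642 = -3364925503980*1/3174642 = -560820917330/529107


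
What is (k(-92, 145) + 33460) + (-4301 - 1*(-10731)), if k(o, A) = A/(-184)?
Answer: 7339615/184 ≈ 39889.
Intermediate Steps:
k(o, A) = -A/184 (k(o, A) = A*(-1/184) = -A/184)
(k(-92, 145) + 33460) + (-4301 - 1*(-10731)) = (-1/184*145 + 33460) + (-4301 - 1*(-10731)) = (-145/184 + 33460) + (-4301 + 10731) = 6156495/184 + 6430 = 7339615/184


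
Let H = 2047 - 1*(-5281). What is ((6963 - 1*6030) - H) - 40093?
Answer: -46488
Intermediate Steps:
H = 7328 (H = 2047 + 5281 = 7328)
((6963 - 1*6030) - H) - 40093 = ((6963 - 1*6030) - 1*7328) - 40093 = ((6963 - 6030) - 7328) - 40093 = (933 - 7328) - 40093 = -6395 - 40093 = -46488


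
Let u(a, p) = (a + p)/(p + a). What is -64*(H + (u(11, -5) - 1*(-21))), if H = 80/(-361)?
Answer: -503168/361 ≈ -1393.8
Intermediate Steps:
H = -80/361 (H = 80*(-1/361) = -80/361 ≈ -0.22161)
u(a, p) = 1 (u(a, p) = (a + p)/(a + p) = 1)
-64*(H + (u(11, -5) - 1*(-21))) = -64*(-80/361 + (1 - 1*(-21))) = -64*(-80/361 + (1 + 21)) = -64*(-80/361 + 22) = -64*7862/361 = -503168/361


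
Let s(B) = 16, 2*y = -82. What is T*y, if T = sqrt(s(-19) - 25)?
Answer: -123*I ≈ -123.0*I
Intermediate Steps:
y = -41 (y = (1/2)*(-82) = -41)
T = 3*I (T = sqrt(16 - 25) = sqrt(-9) = 3*I ≈ 3.0*I)
T*y = (3*I)*(-41) = -123*I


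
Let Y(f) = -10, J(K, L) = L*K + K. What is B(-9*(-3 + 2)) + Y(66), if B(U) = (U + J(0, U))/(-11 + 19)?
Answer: -71/8 ≈ -8.8750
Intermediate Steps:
J(K, L) = K + K*L (J(K, L) = K*L + K = K + K*L)
B(U) = U/8 (B(U) = (U + 0*(1 + U))/(-11 + 19) = (U + 0)/8 = U*(⅛) = U/8)
B(-9*(-3 + 2)) + Y(66) = (-9*(-3 + 2))/8 - 10 = (-9*(-1))/8 - 10 = (⅛)*9 - 10 = 9/8 - 10 = -71/8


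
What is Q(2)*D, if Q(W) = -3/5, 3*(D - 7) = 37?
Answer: -58/5 ≈ -11.600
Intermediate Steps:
D = 58/3 (D = 7 + (⅓)*37 = 7 + 37/3 = 58/3 ≈ 19.333)
Q(W) = -⅗ (Q(W) = -3*⅕ = -⅗)
Q(2)*D = -⅗*58/3 = -58/5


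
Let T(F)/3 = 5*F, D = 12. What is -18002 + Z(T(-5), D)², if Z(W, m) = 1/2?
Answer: -72007/4 ≈ -18002.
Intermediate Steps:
T(F) = 15*F (T(F) = 3*(5*F) = 15*F)
Z(W, m) = ½
-18002 + Z(T(-5), D)² = -18002 + (½)² = -18002 + ¼ = -72007/4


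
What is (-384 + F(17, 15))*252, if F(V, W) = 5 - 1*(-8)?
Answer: -93492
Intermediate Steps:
F(V, W) = 13 (F(V, W) = 5 + 8 = 13)
(-384 + F(17, 15))*252 = (-384 + 13)*252 = -371*252 = -93492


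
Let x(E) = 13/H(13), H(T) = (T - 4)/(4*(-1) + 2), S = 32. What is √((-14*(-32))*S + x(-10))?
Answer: √128998/3 ≈ 119.72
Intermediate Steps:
H(T) = 2 - T/2 (H(T) = (-4 + T)/(-4 + 2) = (-4 + T)/(-2) = (-4 + T)*(-½) = 2 - T/2)
x(E) = -26/9 (x(E) = 13/(2 - ½*13) = 13/(2 - 13/2) = 13/(-9/2) = 13*(-2/9) = -26/9)
√((-14*(-32))*S + x(-10)) = √(-14*(-32)*32 - 26/9) = √(448*32 - 26/9) = √(14336 - 26/9) = √(128998/9) = √128998/3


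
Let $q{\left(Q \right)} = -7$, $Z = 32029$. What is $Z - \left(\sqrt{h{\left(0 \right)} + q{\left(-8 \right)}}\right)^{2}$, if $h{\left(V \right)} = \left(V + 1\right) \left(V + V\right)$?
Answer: $32036$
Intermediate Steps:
$h{\left(V \right)} = 2 V \left(1 + V\right)$ ($h{\left(V \right)} = \left(1 + V\right) 2 V = 2 V \left(1 + V\right)$)
$Z - \left(\sqrt{h{\left(0 \right)} + q{\left(-8 \right)}}\right)^{2} = 32029 - \left(\sqrt{2 \cdot 0 \left(1 + 0\right) - 7}\right)^{2} = 32029 - \left(\sqrt{2 \cdot 0 \cdot 1 - 7}\right)^{2} = 32029 - \left(\sqrt{0 - 7}\right)^{2} = 32029 - \left(\sqrt{-7}\right)^{2} = 32029 - \left(i \sqrt{7}\right)^{2} = 32029 - -7 = 32029 + 7 = 32036$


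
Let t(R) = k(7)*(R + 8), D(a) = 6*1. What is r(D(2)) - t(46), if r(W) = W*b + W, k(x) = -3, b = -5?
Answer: 138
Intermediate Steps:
D(a) = 6
t(R) = -24 - 3*R (t(R) = -3*(R + 8) = -3*(8 + R) = -24 - 3*R)
r(W) = -4*W (r(W) = W*(-5) + W = -5*W + W = -4*W)
r(D(2)) - t(46) = -4*6 - (-24 - 3*46) = -24 - (-24 - 138) = -24 - 1*(-162) = -24 + 162 = 138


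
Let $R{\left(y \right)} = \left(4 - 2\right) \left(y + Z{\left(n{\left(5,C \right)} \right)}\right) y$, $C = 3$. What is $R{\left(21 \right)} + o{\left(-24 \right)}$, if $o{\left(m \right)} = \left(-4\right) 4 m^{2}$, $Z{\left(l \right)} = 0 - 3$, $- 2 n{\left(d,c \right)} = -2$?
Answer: $-8460$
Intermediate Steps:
$n{\left(d,c \right)} = 1$ ($n{\left(d,c \right)} = \left(- \frac{1}{2}\right) \left(-2\right) = 1$)
$Z{\left(l \right)} = -3$ ($Z{\left(l \right)} = 0 - 3 = -3$)
$o{\left(m \right)} = - 16 m^{2}$
$R{\left(y \right)} = y \left(-6 + 2 y\right)$ ($R{\left(y \right)} = \left(4 - 2\right) \left(y - 3\right) y = 2 \left(-3 + y\right) y = \left(-6 + 2 y\right) y = y \left(-6 + 2 y\right)$)
$R{\left(21 \right)} + o{\left(-24 \right)} = 2 \cdot 21 \left(-3 + 21\right) - 16 \left(-24\right)^{2} = 2 \cdot 21 \cdot 18 - 9216 = 756 - 9216 = -8460$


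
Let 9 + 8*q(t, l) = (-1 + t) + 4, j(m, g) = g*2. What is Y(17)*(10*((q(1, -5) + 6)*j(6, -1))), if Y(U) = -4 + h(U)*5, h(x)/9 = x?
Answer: -163615/2 ≈ -81808.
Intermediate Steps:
j(m, g) = 2*g
q(t, l) = -3/4 + t/8 (q(t, l) = -9/8 + ((-1 + t) + 4)/8 = -9/8 + (3 + t)/8 = -9/8 + (3/8 + t/8) = -3/4 + t/8)
h(x) = 9*x
Y(U) = -4 + 45*U (Y(U) = -4 + (9*U)*5 = -4 + 45*U)
Y(17)*(10*((q(1, -5) + 6)*j(6, -1))) = (-4 + 45*17)*(10*(((-3/4 + (1/8)*1) + 6)*(2*(-1)))) = (-4 + 765)*(10*(((-3/4 + 1/8) + 6)*(-2))) = 761*(10*((-5/8 + 6)*(-2))) = 761*(10*((43/8)*(-2))) = 761*(10*(-43/4)) = 761*(-215/2) = -163615/2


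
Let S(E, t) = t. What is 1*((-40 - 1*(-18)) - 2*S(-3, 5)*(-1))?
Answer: -12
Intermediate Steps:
1*((-40 - 1*(-18)) - 2*S(-3, 5)*(-1)) = 1*((-40 - 1*(-18)) - 2*5*(-1)) = 1*((-40 + 18) - 10*(-1)) = 1*(-22 + 10) = 1*(-12) = -12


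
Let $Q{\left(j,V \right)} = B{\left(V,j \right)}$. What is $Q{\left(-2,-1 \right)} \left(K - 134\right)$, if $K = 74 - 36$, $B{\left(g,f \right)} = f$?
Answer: $192$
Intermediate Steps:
$Q{\left(j,V \right)} = j$
$K = 38$
$Q{\left(-2,-1 \right)} \left(K - 134\right) = - 2 \left(38 - 134\right) = \left(-2\right) \left(-96\right) = 192$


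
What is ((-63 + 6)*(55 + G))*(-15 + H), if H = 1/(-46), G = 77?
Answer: 2599542/23 ≈ 1.1302e+5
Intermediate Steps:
H = -1/46 ≈ -0.021739
((-63 + 6)*(55 + G))*(-15 + H) = ((-63 + 6)*(55 + 77))*(-15 - 1/46) = -57*132*(-691/46) = -7524*(-691/46) = 2599542/23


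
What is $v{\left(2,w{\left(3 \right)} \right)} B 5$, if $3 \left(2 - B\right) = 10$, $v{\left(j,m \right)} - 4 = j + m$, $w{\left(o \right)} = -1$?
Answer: $- \frac{100}{3} \approx -33.333$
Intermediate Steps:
$v{\left(j,m \right)} = 4 + j + m$ ($v{\left(j,m \right)} = 4 + \left(j + m\right) = 4 + j + m$)
$B = - \frac{4}{3}$ ($B = 2 - \frac{10}{3} = - \frac{4}{3} \approx -1.3333$)
$v{\left(2,w{\left(3 \right)} \right)} B 5 = \left(4 + 2 - 1\right) \left(- \frac{4}{3}\right) 5 = 5 \left(- \frac{4}{3}\right) 5 = \left(- \frac{20}{3}\right) 5 = - \frac{100}{3}$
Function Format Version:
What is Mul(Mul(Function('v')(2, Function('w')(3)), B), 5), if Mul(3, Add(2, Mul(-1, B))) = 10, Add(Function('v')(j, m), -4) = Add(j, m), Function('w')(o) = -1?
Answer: Rational(-100, 3) ≈ -33.333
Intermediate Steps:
Function('v')(j, m) = Add(4, j, m) (Function('v')(j, m) = Add(4, Add(j, m)) = Add(4, j, m))
B = Rational(-4, 3) (B = Add(2, Mul(Rational(-1, 3), 10)) = Add(2, Rational(-10, 3)) = Rational(-4, 3) ≈ -1.3333)
Mul(Mul(Function('v')(2, Function('w')(3)), B), 5) = Mul(Mul(Add(4, 2, -1), Rational(-4, 3)), 5) = Mul(Mul(5, Rational(-4, 3)), 5) = Mul(Rational(-20, 3), 5) = Rational(-100, 3)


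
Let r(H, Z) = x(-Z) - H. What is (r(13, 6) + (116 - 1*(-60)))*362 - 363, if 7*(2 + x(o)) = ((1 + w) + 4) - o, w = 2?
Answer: 410139/7 ≈ 58591.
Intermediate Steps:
x(o) = -1 - o/7 (x(o) = -2 + (((1 + 2) + 4) - o)/7 = -2 + ((3 + 4) - o)/7 = -2 + (7 - o)/7 = -2 + (1 - o/7) = -1 - o/7)
r(H, Z) = -1 - H + Z/7 (r(H, Z) = (-1 - (-1)*Z/7) - H = (-1 + Z/7) - H = -1 - H + Z/7)
(r(13, 6) + (116 - 1*(-60)))*362 - 363 = ((-1 - 1*13 + (⅐)*6) + (116 - 1*(-60)))*362 - 363 = ((-1 - 13 + 6/7) + (116 + 60))*362 - 363 = (-92/7 + 176)*362 - 363 = (1140/7)*362 - 363 = 412680/7 - 363 = 410139/7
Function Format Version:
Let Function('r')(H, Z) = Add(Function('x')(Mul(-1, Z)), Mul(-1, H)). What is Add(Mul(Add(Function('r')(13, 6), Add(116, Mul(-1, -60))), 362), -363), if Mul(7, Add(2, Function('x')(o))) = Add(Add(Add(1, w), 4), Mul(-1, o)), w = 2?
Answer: Rational(410139, 7) ≈ 58591.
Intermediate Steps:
Function('x')(o) = Add(-1, Mul(Rational(-1, 7), o)) (Function('x')(o) = Add(-2, Mul(Rational(1, 7), Add(Add(Add(1, 2), 4), Mul(-1, o)))) = Add(-2, Mul(Rational(1, 7), Add(Add(3, 4), Mul(-1, o)))) = Add(-2, Mul(Rational(1, 7), Add(7, Mul(-1, o)))) = Add(-2, Add(1, Mul(Rational(-1, 7), o))) = Add(-1, Mul(Rational(-1, 7), o)))
Function('r')(H, Z) = Add(-1, Mul(-1, H), Mul(Rational(1, 7), Z)) (Function('r')(H, Z) = Add(Add(-1, Mul(Rational(-1, 7), Mul(-1, Z))), Mul(-1, H)) = Add(Add(-1, Mul(Rational(1, 7), Z)), Mul(-1, H)) = Add(-1, Mul(-1, H), Mul(Rational(1, 7), Z)))
Add(Mul(Add(Function('r')(13, 6), Add(116, Mul(-1, -60))), 362), -363) = Add(Mul(Add(Add(-1, Mul(-1, 13), Mul(Rational(1, 7), 6)), Add(116, Mul(-1, -60))), 362), -363) = Add(Mul(Add(Add(-1, -13, Rational(6, 7)), Add(116, 60)), 362), -363) = Add(Mul(Add(Rational(-92, 7), 176), 362), -363) = Add(Mul(Rational(1140, 7), 362), -363) = Add(Rational(412680, 7), -363) = Rational(410139, 7)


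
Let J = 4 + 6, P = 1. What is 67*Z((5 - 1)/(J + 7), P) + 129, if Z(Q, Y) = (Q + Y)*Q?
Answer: 42909/289 ≈ 148.47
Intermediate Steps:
J = 10
Z(Q, Y) = Q*(Q + Y)
67*Z((5 - 1)/(J + 7), P) + 129 = 67*(((5 - 1)/(10 + 7))*((5 - 1)/(10 + 7) + 1)) + 129 = 67*((4/17)*(4/17 + 1)) + 129 = 67*((4*(1/17))*(4*(1/17) + 1)) + 129 = 67*(4*(4/17 + 1)/17) + 129 = 67*((4/17)*(21/17)) + 129 = 67*(84/289) + 129 = 5628/289 + 129 = 42909/289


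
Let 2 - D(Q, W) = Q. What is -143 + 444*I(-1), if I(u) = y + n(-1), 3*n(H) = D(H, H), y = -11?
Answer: -4583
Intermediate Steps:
D(Q, W) = 2 - Q
n(H) = ⅔ - H/3 (n(H) = (2 - H)/3 = ⅔ - H/3)
I(u) = -10 (I(u) = -11 + (⅔ - ⅓*(-1)) = -11 + (⅔ + ⅓) = -11 + 1 = -10)
-143 + 444*I(-1) = -143 + 444*(-10) = -143 - 4440 = -4583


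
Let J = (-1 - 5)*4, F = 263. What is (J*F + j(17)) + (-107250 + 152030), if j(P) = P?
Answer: 38485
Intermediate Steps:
J = -24 (J = -6*4 = -24)
(J*F + j(17)) + (-107250 + 152030) = (-24*263 + 17) + (-107250 + 152030) = (-6312 + 17) + 44780 = -6295 + 44780 = 38485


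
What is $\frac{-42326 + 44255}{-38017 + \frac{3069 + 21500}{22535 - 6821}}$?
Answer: $- \frac{30312306}{597374569} \approx -0.050743$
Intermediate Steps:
$\frac{-42326 + 44255}{-38017 + \frac{3069 + 21500}{22535 - 6821}} = \frac{1929}{-38017 + \frac{24569}{15714}} = \frac{1929}{- \frac{597374569}{15714}} = 1929 \left(- \frac{15714}{597374569}\right) = - \frac{30312306}{597374569}$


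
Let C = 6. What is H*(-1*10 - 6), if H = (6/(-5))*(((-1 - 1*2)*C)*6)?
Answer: -10368/5 ≈ -2073.6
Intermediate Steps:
H = 648/5 (H = (6/(-5))*(((-1 - 1*2)*6)*6) = (6*(-⅕))*(((-1 - 2)*6)*6) = -6*(-3*6)*6/5 = -(-108)*6/5 = -6/5*(-108) = 648/5 ≈ 129.60)
H*(-1*10 - 6) = 648*(-1*10 - 6)/5 = 648*(-10 - 6)/5 = (648/5)*(-16) = -10368/5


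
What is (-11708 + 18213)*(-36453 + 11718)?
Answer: -160901175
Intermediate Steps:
(-11708 + 18213)*(-36453 + 11718) = 6505*(-24735) = -160901175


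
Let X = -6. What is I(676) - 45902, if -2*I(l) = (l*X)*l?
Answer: 1325026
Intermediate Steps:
I(l) = 3*l² (I(l) = -l*(-6)*l/2 = -(-6*l)*l/2 = -(-3)*l² = 3*l²)
I(676) - 45902 = 3*676² - 45902 = 3*456976 - 45902 = 1370928 - 45902 = 1325026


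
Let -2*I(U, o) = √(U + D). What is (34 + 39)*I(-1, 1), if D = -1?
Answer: -73*I*√2/2 ≈ -51.619*I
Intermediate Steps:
I(U, o) = -√(-1 + U)/2 (I(U, o) = -√(U - 1)/2 = -√(-1 + U)/2)
(34 + 39)*I(-1, 1) = (34 + 39)*(-√(-1 - 1)/2) = 73*(-I*√2/2) = -73*I*√2/2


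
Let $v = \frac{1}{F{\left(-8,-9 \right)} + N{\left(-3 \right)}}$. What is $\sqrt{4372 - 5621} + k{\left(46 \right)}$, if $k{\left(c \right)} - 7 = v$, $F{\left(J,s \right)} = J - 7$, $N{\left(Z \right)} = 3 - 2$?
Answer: $\frac{97}{14} + i \sqrt{1249} \approx 6.9286 + 35.341 i$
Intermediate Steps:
$N{\left(Z \right)} = 1$
$F{\left(J,s \right)} = -7 + J$ ($F{\left(J,s \right)} = J - 7 = -7 + J$)
$v = - \frac{1}{14}$ ($v = \frac{1}{\left(-7 - 8\right) + 1} = \frac{1}{-15 + 1} = \frac{1}{-14} = - \frac{1}{14} \approx -0.071429$)
$k{\left(c \right)} = \frac{97}{14}$ ($k{\left(c \right)} = 7 - \frac{1}{14} = \frac{97}{14}$)
$\sqrt{4372 - 5621} + k{\left(46 \right)} = \sqrt{4372 - 5621} + \frac{97}{14} = \sqrt{-1249} + \frac{97}{14} = i \sqrt{1249} + \frac{97}{14} = \frac{97}{14} + i \sqrt{1249}$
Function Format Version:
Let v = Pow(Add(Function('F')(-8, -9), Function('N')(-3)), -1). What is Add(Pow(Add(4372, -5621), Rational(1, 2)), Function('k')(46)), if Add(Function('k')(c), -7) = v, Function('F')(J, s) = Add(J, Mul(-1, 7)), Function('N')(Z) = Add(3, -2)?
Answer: Add(Rational(97, 14), Mul(I, Pow(1249, Rational(1, 2)))) ≈ Add(6.9286, Mul(35.341, I))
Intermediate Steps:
Function('N')(Z) = 1
Function('F')(J, s) = Add(-7, J) (Function('F')(J, s) = Add(J, -7) = Add(-7, J))
v = Rational(-1, 14) (v = Pow(Add(Add(-7, -8), 1), -1) = Pow(Add(-15, 1), -1) = Pow(-14, -1) = Rational(-1, 14) ≈ -0.071429)
Function('k')(c) = Rational(97, 14) (Function('k')(c) = Add(7, Rational(-1, 14)) = Rational(97, 14))
Add(Pow(Add(4372, -5621), Rational(1, 2)), Function('k')(46)) = Add(Pow(Add(4372, -5621), Rational(1, 2)), Rational(97, 14)) = Add(Pow(-1249, Rational(1, 2)), Rational(97, 14)) = Add(Mul(I, Pow(1249, Rational(1, 2))), Rational(97, 14)) = Add(Rational(97, 14), Mul(I, Pow(1249, Rational(1, 2))))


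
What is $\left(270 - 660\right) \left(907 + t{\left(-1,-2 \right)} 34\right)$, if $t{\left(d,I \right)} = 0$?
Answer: $-353730$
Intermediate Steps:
$\left(270 - 660\right) \left(907 + t{\left(-1,-2 \right)} 34\right) = \left(270 - 660\right) \left(907 + 0 \cdot 34\right) = - 390 \left(907 + 0\right) = \left(-390\right) 907 = -353730$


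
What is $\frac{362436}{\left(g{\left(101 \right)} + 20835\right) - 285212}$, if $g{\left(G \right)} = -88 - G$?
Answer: $- \frac{181218}{132283} \approx -1.3699$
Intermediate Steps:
$\frac{362436}{\left(g{\left(101 \right)} + 20835\right) - 285212} = \frac{362436}{\left(\left(-88 - 101\right) + 20835\right) - 285212} = \frac{362436}{\left(-189 + 20835\right) - 285212} = \frac{362436}{20646 - 285212} = \frac{362436}{-264566} = 362436 \left(- \frac{1}{264566}\right) = - \frac{181218}{132283}$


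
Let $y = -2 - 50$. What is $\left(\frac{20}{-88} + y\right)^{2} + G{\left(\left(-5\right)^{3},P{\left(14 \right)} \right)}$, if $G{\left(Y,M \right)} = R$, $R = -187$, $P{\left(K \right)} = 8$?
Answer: $\frac{1229693}{484} \approx 2540.7$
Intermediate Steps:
$G{\left(Y,M \right)} = -187$
$y = -52$ ($y = -2 - 50 = -52$)
$\left(\frac{20}{-88} + y\right)^{2} + G{\left(\left(-5\right)^{3},P{\left(14 \right)} \right)} = \left(\frac{20}{-88} - 52\right)^{2} - 187 = \left(20 \left(- \frac{1}{88}\right) - 52\right)^{2} - 187 = \left(- \frac{5}{22} - 52\right)^{2} - 187 = \left(- \frac{1149}{22}\right)^{2} - 187 = \frac{1320201}{484} - 187 = \frac{1229693}{484}$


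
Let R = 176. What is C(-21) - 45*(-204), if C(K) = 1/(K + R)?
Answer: 1422901/155 ≈ 9180.0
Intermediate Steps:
C(K) = 1/(176 + K) (C(K) = 1/(K + 176) = 1/(176 + K))
C(-21) - 45*(-204) = 1/(176 - 21) - 45*(-204) = 1/155 - 1*(-9180) = 1/155 + 9180 = 1422901/155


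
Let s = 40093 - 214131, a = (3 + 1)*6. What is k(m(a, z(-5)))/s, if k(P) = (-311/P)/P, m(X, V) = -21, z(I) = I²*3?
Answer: 311/76750758 ≈ 4.0521e-6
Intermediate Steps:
z(I) = 3*I²
a = 24 (a = 4*6 = 24)
s = -174038
k(P) = -311/P²
k(m(a, z(-5)))/s = -311/(-21)²/(-174038) = -311*1/441*(-1/174038) = -311/441*(-1/174038) = 311/76750758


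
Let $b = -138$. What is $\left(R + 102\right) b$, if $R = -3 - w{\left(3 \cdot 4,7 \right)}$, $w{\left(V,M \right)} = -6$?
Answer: $-14490$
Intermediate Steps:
$R = 3$ ($R = -3 - -6 = -3 + 6 = 3$)
$\left(R + 102\right) b = \left(3 + 102\right) \left(-138\right) = 105 \left(-138\right) = -14490$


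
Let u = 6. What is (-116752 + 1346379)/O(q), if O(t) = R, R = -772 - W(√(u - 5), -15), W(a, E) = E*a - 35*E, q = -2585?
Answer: -1229627/1282 ≈ -959.15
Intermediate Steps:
W(a, E) = -35*E + E*a
R = -1282 (R = -772 - (-15)*(-35 + √(6 - 5)) = -772 - (-15)*(-35 + √1) = -772 - (-15)*(-35 + 1) = -772 - (-15)*(-34) = -772 - 1*510 = -772 - 510 = -1282)
O(t) = -1282
(-116752 + 1346379)/O(q) = (-116752 + 1346379)/(-1282) = 1229627*(-1/1282) = -1229627/1282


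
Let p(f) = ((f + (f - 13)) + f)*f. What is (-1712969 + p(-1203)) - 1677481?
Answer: 966816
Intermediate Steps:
p(f) = f*(-13 + 3*f) (p(f) = ((f + (-13 + f)) + f)*f = ((-13 + 2*f) + f)*f = (-13 + 3*f)*f = f*(-13 + 3*f))
(-1712969 + p(-1203)) - 1677481 = (-1712969 - 1203*(-13 + 3*(-1203))) - 1677481 = (-1712969 - 1203*(-13 - 3609)) - 1677481 = (-1712969 - 1203*(-3622)) - 1677481 = (-1712969 + 4357266) - 1677481 = 2644297 - 1677481 = 966816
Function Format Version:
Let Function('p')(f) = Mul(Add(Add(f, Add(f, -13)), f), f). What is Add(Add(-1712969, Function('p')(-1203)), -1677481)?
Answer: 966816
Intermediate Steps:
Function('p')(f) = Mul(f, Add(-13, Mul(3, f))) (Function('p')(f) = Mul(Add(Add(f, Add(-13, f)), f), f) = Mul(Add(Add(-13, Mul(2, f)), f), f) = Mul(Add(-13, Mul(3, f)), f) = Mul(f, Add(-13, Mul(3, f))))
Add(Add(-1712969, Function('p')(-1203)), -1677481) = Add(Add(-1712969, Mul(-1203, Add(-13, Mul(3, -1203)))), -1677481) = Add(Add(-1712969, Mul(-1203, Add(-13, -3609))), -1677481) = Add(Add(-1712969, Mul(-1203, -3622)), -1677481) = Add(Add(-1712969, 4357266), -1677481) = Add(2644297, -1677481) = 966816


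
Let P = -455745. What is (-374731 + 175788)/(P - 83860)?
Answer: 198943/539605 ≈ 0.36868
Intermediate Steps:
(-374731 + 175788)/(P - 83860) = (-374731 + 175788)/(-455745 - 83860) = -198943/(-539605) = -198943*(-1/539605) = 198943/539605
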